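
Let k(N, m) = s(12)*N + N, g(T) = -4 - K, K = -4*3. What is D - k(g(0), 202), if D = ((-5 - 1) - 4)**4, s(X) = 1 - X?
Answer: 10080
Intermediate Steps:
K = -12
g(T) = 8 (g(T) = -4 - 1*(-12) = -4 + 12 = 8)
k(N, m) = -10*N (k(N, m) = (1 - 1*12)*N + N = (1 - 12)*N + N = -11*N + N = -10*N)
D = 10000 (D = (-6 - 4)**4 = (-10)**4 = 10000)
D - k(g(0), 202) = 10000 - (-10)*8 = 10000 - 1*(-80) = 10000 + 80 = 10080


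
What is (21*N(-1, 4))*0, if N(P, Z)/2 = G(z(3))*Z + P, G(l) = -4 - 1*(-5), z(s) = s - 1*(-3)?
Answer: 0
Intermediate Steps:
z(s) = 3 + s (z(s) = s + 3 = 3 + s)
G(l) = 1 (G(l) = -4 + 5 = 1)
N(P, Z) = 2*P + 2*Z (N(P, Z) = 2*(1*Z + P) = 2*(Z + P) = 2*(P + Z) = 2*P + 2*Z)
(21*N(-1, 4))*0 = (21*(2*(-1) + 2*4))*0 = (21*(-2 + 8))*0 = (21*6)*0 = 126*0 = 0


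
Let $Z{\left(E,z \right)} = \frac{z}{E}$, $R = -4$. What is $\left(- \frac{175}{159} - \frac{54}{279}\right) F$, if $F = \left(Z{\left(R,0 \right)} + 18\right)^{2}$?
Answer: $- \frac{688932}{1643} \approx -419.31$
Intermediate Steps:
$F = 324$ ($F = \left(\frac{0}{-4} + 18\right)^{2} = \left(0 \left(- \frac{1}{4}\right) + 18\right)^{2} = \left(0 + 18\right)^{2} = 18^{2} = 324$)
$\left(- \frac{175}{159} - \frac{54}{279}\right) F = \left(- \frac{175}{159} - \frac{54}{279}\right) 324 = \left(\left(-175\right) \frac{1}{159} - \frac{6}{31}\right) 324 = \left(- \frac{175}{159} - \frac{6}{31}\right) 324 = \left(- \frac{6379}{4929}\right) 324 = - \frac{688932}{1643}$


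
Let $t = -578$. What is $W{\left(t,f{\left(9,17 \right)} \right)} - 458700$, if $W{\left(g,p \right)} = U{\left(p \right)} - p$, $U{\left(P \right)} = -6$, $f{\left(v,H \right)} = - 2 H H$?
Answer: $-458128$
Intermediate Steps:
$f{\left(v,H \right)} = - 2 H^{2}$
$W{\left(g,p \right)} = -6 - p$
$W{\left(t,f{\left(9,17 \right)} \right)} - 458700 = \left(-6 - - 2 \cdot 17^{2}\right) - 458700 = \left(-6 - \left(-2\right) 289\right) - 458700 = \left(-6 - -578\right) - 458700 = \left(-6 + 578\right) - 458700 = 572 - 458700 = -458128$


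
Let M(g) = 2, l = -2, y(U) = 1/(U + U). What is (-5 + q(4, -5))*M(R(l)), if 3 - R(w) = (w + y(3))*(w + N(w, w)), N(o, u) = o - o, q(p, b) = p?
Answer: -2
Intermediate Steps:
y(U) = 1/(2*U)
N(o, u) = 0
R(w) = 3 - w*(1/6 + w) (R(w) = 3 - (w + (1/2)/3)*(w + 0) = 3 - (w + (1/2)*(1/3))*w = 3 - (w + 1/6)*w = 3 - (1/6 + w)*w = 3 - w*(1/6 + w))
(-5 + q(4, -5))*M(R(l)) = (-5 + 4)*2 = -1*2 = -2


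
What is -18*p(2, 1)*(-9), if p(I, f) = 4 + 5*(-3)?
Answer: -1782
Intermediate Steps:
p(I, f) = -11 (p(I, f) = 4 - 15 = -11)
-18*p(2, 1)*(-9) = -18*(-11)*(-9) = 198*(-9) = -1782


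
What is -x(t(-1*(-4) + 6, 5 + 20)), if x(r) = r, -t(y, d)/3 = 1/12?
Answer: ¼ ≈ 0.25000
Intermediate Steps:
t(y, d) = -¼ (t(y, d) = -3/12 = -3*1/12 = -¼)
-x(t(-1*(-4) + 6, 5 + 20)) = -1*(-¼) = ¼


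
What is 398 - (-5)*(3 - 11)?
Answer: 358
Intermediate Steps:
398 - (-5)*(3 - 11) = 398 - (-5)*(-8) = 398 - 1*40 = 398 - 40 = 358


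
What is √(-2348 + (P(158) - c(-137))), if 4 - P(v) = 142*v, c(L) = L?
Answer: I*√24643 ≈ 156.98*I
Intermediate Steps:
P(v) = 4 - 142*v
√(-2348 + (P(158) - c(-137))) = √(-2348 + ((4 - 142*158) - 1*(-137))) = √(-2348 + ((4 - 22436) + 137)) = √(-2348 + (-22432 + 137)) = √(-2348 - 22295) = √(-24643) = I*√24643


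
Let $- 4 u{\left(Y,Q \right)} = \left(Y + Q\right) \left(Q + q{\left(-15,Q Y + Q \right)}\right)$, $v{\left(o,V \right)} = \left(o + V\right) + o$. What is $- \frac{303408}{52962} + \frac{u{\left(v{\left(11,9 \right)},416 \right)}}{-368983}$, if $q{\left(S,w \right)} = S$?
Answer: $- \frac{10436102301}{1861150252} \approx -5.6073$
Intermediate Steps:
$v{\left(o,V \right)} = V + 2 o$ ($v{\left(o,V \right)} = \left(V + o\right) + o = V + 2 o$)
$u{\left(Y,Q \right)} = - \frac{\left(-15 + Q\right) \left(Q + Y\right)}{4}$ ($u{\left(Y,Q \right)} = - \frac{\left(Y + Q\right) \left(Q - 15\right)}{4} = - \frac{\left(Q + Y\right) \left(-15 + Q\right)}{4} = - \frac{\left(-15 + Q\right) \left(Q + Y\right)}{4}$)
$- \frac{303408}{52962} + \frac{u{\left(v{\left(11,9 \right)},416 \right)}}{-368983} = - \frac{303408}{52962} + \frac{- \frac{416^{2}}{4} + \frac{15}{4} \cdot 416 + \frac{15 \left(9 + 2 \cdot 11\right)}{4} - 104 \left(9 + 2 \cdot 11\right)}{-368983} = \left(-303408\right) \frac{1}{52962} + \left(\left(- \frac{1}{4}\right) 173056 + 1560 + \frac{15 \left(9 + 22\right)}{4} - 104 \left(9 + 22\right)\right) \left(- \frac{1}{368983}\right) = - \frac{7224}{1261} + \left(-43264 + 1560 + \frac{15}{4} \cdot 31 - 104 \cdot 31\right) \left(- \frac{1}{368983}\right) = - \frac{7224}{1261} + \left(-43264 + 1560 + \frac{465}{4} - 3224\right) \left(- \frac{1}{368983}\right) = - \frac{7224}{1261} - - \frac{179247}{1475932} = - \frac{7224}{1261} + \frac{179247}{1475932} = - \frac{10436102301}{1861150252}$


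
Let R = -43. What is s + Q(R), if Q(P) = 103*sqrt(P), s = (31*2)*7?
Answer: 434 + 103*I*sqrt(43) ≈ 434.0 + 675.42*I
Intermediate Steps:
s = 434 (s = 62*7 = 434)
s + Q(R) = 434 + 103*sqrt(-43) = 434 + 103*(I*sqrt(43)) = 434 + 103*I*sqrt(43)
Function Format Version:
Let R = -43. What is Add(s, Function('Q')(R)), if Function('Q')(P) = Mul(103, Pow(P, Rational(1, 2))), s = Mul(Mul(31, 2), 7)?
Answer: Add(434, Mul(103, I, Pow(43, Rational(1, 2)))) ≈ Add(434.00, Mul(675.42, I))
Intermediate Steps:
s = 434 (s = Mul(62, 7) = 434)
Add(s, Function('Q')(R)) = Add(434, Mul(103, Pow(-43, Rational(1, 2)))) = Add(434, Mul(103, Mul(I, Pow(43, Rational(1, 2))))) = Add(434, Mul(103, I, Pow(43, Rational(1, 2))))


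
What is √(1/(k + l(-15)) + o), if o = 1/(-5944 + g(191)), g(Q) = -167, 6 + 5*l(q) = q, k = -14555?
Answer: I*√1277120812471/74142726 ≈ 0.015242*I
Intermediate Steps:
l(q) = -6/5 + q/5
o = -1/6111 (o = 1/(-5944 - 167) = 1/(-6111) = -1/6111 ≈ -0.00016364)
√(1/(k + l(-15)) + o) = √(1/(-14555 + (-6/5 + (⅕)*(-15))) - 1/6111) = √(1/(-14555 + (-6/5 - 3)) - 1/6111) = √(1/(-14555 - 21/5) - 1/6111) = √(1/(-72796/5) - 1/6111) = √(-5/72796 - 1/6111) = √(-103351/444856356) = I*√1277120812471/74142726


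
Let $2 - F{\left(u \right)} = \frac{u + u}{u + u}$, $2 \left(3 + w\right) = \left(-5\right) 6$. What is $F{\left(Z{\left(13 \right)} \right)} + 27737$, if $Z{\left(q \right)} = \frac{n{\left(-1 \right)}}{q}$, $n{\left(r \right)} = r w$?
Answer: $27738$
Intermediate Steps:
$w = -18$ ($w = -3 + \frac{\left(-5\right) 6}{2} = -3 + \frac{1}{2} \left(-30\right) = -3 - 15 = -18$)
$n{\left(r \right)} = - 18 r$ ($n{\left(r \right)} = r \left(-18\right) = - 18 r$)
$Z{\left(q \right)} = \frac{18}{q}$ ($Z{\left(q \right)} = \frac{\left(-18\right) \left(-1\right)}{q} = \frac{18}{q}$)
$F{\left(u \right)} = 1$ ($F{\left(u \right)} = 2 - \frac{u + u}{u + u} = 2 - \frac{2 u}{2 u} = 2 - 2 u \frac{1}{2 u} = 2 - 1 = 1$)
$F{\left(Z{\left(13 \right)} \right)} + 27737 = 1 + 27737 = 27738$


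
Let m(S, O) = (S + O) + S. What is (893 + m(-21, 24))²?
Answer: 765625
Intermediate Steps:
m(S, O) = O + 2*S (m(S, O) = (O + S) + S = O + 2*S)
(893 + m(-21, 24))² = (893 + (24 + 2*(-21)))² = (893 + (24 - 42))² = (893 - 18)² = 875² = 765625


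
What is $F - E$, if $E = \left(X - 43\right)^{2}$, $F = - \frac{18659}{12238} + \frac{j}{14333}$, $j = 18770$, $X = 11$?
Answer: $- \frac{179654760283}{175407254} \approx -1024.2$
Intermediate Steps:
$F = - \frac{37732187}{175407254}$ ($F = - \frac{18659}{12238} + \frac{18770}{14333} = - \frac{37732187}{175407254} \approx -0.21511$)
$E = 1024$ ($E = \left(11 - 43\right)^{2} = \left(-32\right)^{2} = 1024$)
$F - E = - \frac{37732187}{175407254} - 1024 = - \frac{179654760283}{175407254}$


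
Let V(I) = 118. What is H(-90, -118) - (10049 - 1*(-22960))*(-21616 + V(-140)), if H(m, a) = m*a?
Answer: 709638102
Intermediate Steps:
H(m, a) = a*m
H(-90, -118) - (10049 - 1*(-22960))*(-21616 + V(-140)) = -118*(-90) - (10049 - 1*(-22960))*(-21616 + 118) = 10620 - (10049 + 22960)*(-21498) = 10620 - 33009*(-21498) = 10620 - 1*(-709627482) = 10620 + 709627482 = 709638102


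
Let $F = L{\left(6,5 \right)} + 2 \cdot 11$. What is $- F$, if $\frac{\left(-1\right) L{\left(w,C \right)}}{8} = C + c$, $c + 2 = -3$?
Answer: $-22$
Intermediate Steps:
$c = -5$ ($c = -2 - 3 = -5$)
$L{\left(w,C \right)} = 40 - 8 C$ ($L{\left(w,C \right)} = - 8 \left(C - 5\right) = - 8 \left(-5 + C\right) = 40 - 8 C$)
$F = 22$ ($F = \left(40 - 40\right) + 2 \cdot 11 = \left(40 - 40\right) + 22 = 0 + 22 = 22$)
$- F = \left(-1\right) 22 = -22$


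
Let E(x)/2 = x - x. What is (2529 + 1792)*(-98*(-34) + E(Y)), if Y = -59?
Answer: 14397572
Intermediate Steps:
E(x) = 0 (E(x) = 2*(x - x) = 2*0 = 0)
(2529 + 1792)*(-98*(-34) + E(Y)) = (2529 + 1792)*(-98*(-34) + 0) = 4321*(3332 + 0) = 4321*3332 = 14397572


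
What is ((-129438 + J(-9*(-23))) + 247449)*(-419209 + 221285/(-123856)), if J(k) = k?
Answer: -3069043973210601/61928 ≈ -4.9558e+10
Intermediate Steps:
((-129438 + J(-9*(-23))) + 247449)*(-419209 + 221285/(-123856)) = ((-129438 - 9*(-23)) + 247449)*(-419209 + 221285/(-123856)) = ((-129438 + 207) + 247449)*(-419209 + 221285*(-1/123856)) = (-129231 + 247449)*(-419209 - 221285/123856) = 118218*(-51921771189/123856) = -3069043973210601/61928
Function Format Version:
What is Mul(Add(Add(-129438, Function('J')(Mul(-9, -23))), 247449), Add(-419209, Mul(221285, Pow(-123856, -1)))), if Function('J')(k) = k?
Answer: Rational(-3069043973210601, 61928) ≈ -4.9558e+10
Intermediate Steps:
Mul(Add(Add(-129438, Function('J')(Mul(-9, -23))), 247449), Add(-419209, Mul(221285, Pow(-123856, -1)))) = Mul(Add(Add(-129438, Mul(-9, -23)), 247449), Add(-419209, Mul(221285, Pow(-123856, -1)))) = Mul(Add(Add(-129438, 207), 247449), Add(-419209, Mul(221285, Rational(-1, 123856)))) = Mul(Add(-129231, 247449), Add(-419209, Rational(-221285, 123856))) = Mul(118218, Rational(-51921771189, 123856)) = Rational(-3069043973210601, 61928)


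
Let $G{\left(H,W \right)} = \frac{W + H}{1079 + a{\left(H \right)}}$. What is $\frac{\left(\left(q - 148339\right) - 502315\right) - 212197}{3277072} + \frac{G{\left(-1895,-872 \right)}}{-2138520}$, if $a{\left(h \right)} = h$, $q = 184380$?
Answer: $- \frac{73997680677559}{357412284685440} \approx -0.20704$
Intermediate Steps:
$G{\left(H,W \right)} = \frac{H + W}{1079 + H}$ ($G{\left(H,W \right)} = \frac{W + H}{1079 + H} = \frac{H + W}{1079 + H}$)
$\frac{\left(\left(q - 148339\right) - 502315\right) - 212197}{3277072} + \frac{G{\left(-1895,-872 \right)}}{-2138520} = \frac{\left(\left(184380 - 148339\right) - 502315\right) - 212197}{3277072} + \frac{\frac{1}{1079 - 1895} \left(-1895 - 872\right)}{-2138520} = \left(\left(36041 - 502315\right) - 212197\right) \frac{1}{3277072} + \frac{1}{-816} \left(-2767\right) \left(- \frac{1}{2138520}\right) = \left(-466274 - 212197\right) \frac{1}{3277072} + \left(- \frac{1}{816}\right) \left(-2767\right) \left(- \frac{1}{2138520}\right) = \left(-678471\right) \frac{1}{3277072} + \frac{2767}{816} \left(- \frac{1}{2138520}\right) = - \frac{678471}{3277072} - \frac{2767}{1745032320} = - \frac{73997680677559}{357412284685440}$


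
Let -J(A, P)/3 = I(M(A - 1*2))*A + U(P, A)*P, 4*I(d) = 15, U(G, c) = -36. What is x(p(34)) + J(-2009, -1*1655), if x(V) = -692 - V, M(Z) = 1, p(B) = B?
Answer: -627459/4 ≈ -1.5686e+5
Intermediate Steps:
I(d) = 15/4 (I(d) = (¼)*15 = 15/4)
J(A, P) = 108*P - 45*A/4 (J(A, P) = -3*(15*A/4 - 36*P) = -3*(-36*P + 15*A/4) = 108*P - 45*A/4)
x(p(34)) + J(-2009, -1*1655) = (-692 - 1*34) + (108*(-1*1655) - 45/4*(-2009)) = (-692 - 34) + (108*(-1655) + 90405/4) = -726 + (-178740 + 90405/4) = -726 - 624555/4 = -627459/4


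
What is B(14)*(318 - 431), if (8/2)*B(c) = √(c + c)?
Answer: -113*√7/2 ≈ -149.48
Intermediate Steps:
B(c) = √2*√c/4 (B(c) = √(c + c)/4 = √(2*c)/4 = (√2*√c)/4 = √2*√c/4)
B(14)*(318 - 431) = (√2*√14/4)*(318 - 431) = (√7/2)*(-113) = -113*√7/2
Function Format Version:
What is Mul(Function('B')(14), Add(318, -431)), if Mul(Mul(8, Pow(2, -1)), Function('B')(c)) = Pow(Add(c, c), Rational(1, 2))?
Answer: Mul(Rational(-113, 2), Pow(7, Rational(1, 2))) ≈ -149.48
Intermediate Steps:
Function('B')(c) = Mul(Rational(1, 4), Pow(2, Rational(1, 2)), Pow(c, Rational(1, 2))) (Function('B')(c) = Mul(Rational(1, 4), Pow(Add(c, c), Rational(1, 2))) = Mul(Rational(1, 4), Pow(Mul(2, c), Rational(1, 2))) = Mul(Rational(1, 4), Mul(Pow(2, Rational(1, 2)), Pow(c, Rational(1, 2)))) = Mul(Rational(1, 4), Pow(2, Rational(1, 2)), Pow(c, Rational(1, 2))))
Mul(Function('B')(14), Add(318, -431)) = Mul(Mul(Rational(1, 4), Pow(2, Rational(1, 2)), Pow(14, Rational(1, 2))), Add(318, -431)) = Mul(Mul(Rational(1, 2), Pow(7, Rational(1, 2))), -113) = Mul(Rational(-113, 2), Pow(7, Rational(1, 2)))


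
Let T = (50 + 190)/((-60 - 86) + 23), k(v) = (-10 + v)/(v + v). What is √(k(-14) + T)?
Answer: I*√90118/287 ≈ 1.046*I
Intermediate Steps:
k(v) = (-10 + v)/(2*v) (k(v) = (-10 + v)/((2*v)) = (-10 + v)*(1/(2*v)) = (-10 + v)/(2*v))
T = -80/41 (T = 240/(-146 + 23) = 240/(-123) = 240*(-1/123) = -80/41 ≈ -1.9512)
√(k(-14) + T) = √((½)*(-10 - 14)/(-14) - 80/41) = √((½)*(-1/14)*(-24) - 80/41) = √(6/7 - 80/41) = √(-314/287) = I*√90118/287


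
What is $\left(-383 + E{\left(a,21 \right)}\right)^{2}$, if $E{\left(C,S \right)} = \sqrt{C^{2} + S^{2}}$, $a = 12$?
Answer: $147274 - 2298 \sqrt{65} \approx 1.2875 \cdot 10^{5}$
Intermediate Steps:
$\left(-383 + E{\left(a,21 \right)}\right)^{2} = \left(-383 + \sqrt{12^{2} + 21^{2}}\right)^{2} = \left(-383 + \sqrt{144 + 441}\right)^{2} = \left(-383 + \sqrt{585}\right)^{2} = \left(-383 + 3 \sqrt{65}\right)^{2}$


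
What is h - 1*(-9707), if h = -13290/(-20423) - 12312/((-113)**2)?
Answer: 2531322204943/260781287 ≈ 9706.7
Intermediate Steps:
h = -81747966/260781287 (h = -13290*(-1/20423) - 12312/12769 = 13290/20423 - 12312*1/12769 = 13290/20423 - 12312/12769 = -81747966/260781287 ≈ -0.31347)
h - 1*(-9707) = -81747966/260781287 - 1*(-9707) = -81747966/260781287 + 9707 = 2531322204943/260781287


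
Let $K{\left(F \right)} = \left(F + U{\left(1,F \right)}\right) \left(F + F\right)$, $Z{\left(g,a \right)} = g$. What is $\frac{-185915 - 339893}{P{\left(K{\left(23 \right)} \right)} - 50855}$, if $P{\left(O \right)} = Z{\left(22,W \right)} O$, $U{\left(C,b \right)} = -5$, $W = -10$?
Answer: $\frac{525808}{32639} \approx 16.11$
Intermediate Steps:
$K{\left(F \right)} = 2 F \left(-5 + F\right)$ ($K{\left(F \right)} = \left(F - 5\right) \left(F + F\right) = \left(-5 + F\right) 2 F = 2 F \left(-5 + F\right)$)
$P{\left(O \right)} = 22 O$
$\frac{-185915 - 339893}{P{\left(K{\left(23 \right)} \right)} - 50855} = \frac{-185915 - 339893}{22 \cdot 2 \cdot 23 \left(-5 + 23\right) - 50855} = - \frac{525808}{22 \cdot 2 \cdot 23 \cdot 18 - 50855} = - \frac{525808}{22 \cdot 828 - 50855} = - \frac{525808}{18216 - 50855} = - \frac{525808}{-32639} = \left(-525808\right) \left(- \frac{1}{32639}\right) = \frac{525808}{32639}$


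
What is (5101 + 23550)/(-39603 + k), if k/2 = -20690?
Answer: -4093/11569 ≈ -0.35379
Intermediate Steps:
k = -41380 (k = 2*(-20690) = -41380)
(5101 + 23550)/(-39603 + k) = (5101 + 23550)/(-39603 - 41380) = 28651/(-80983) = 28651*(-1/80983) = -4093/11569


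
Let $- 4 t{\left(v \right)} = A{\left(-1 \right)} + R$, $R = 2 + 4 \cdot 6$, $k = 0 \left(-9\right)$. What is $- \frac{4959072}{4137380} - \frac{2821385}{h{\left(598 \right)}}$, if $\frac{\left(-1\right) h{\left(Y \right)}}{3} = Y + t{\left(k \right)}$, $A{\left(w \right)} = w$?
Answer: $\frac{11664338278732}{7344883845} \approx 1588.1$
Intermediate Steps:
$k = 0$
$R = 26$ ($R = 2 + 24 = 26$)
$t{\left(v \right)} = - \frac{25}{4}$ ($t{\left(v \right)} = - \frac{-1 + 26}{4} = \left(- \frac{1}{4}\right) 25 = - \frac{25}{4}$)
$h{\left(Y \right)} = \frac{75}{4} - 3 Y$ ($h{\left(Y \right)} = - 3 \left(Y - \frac{25}{4}\right) = - 3 \left(- \frac{25}{4} + Y\right) = \frac{75}{4} - 3 Y$)
$- \frac{4959072}{4137380} - \frac{2821385}{h{\left(598 \right)}} = - \frac{4959072}{4137380} - \frac{2821385}{\frac{75}{4} - 1794} = \left(-4959072\right) \frac{1}{4137380} - \frac{2821385}{\frac{75}{4} - 1794} = - \frac{1239768}{1034345} - \frac{2821385}{- \frac{7101}{4}} = - \frac{1239768}{1034345} - - \frac{11285540}{7101} = - \frac{1239768}{1034345} + \frac{11285540}{7101} = \frac{11664338278732}{7344883845}$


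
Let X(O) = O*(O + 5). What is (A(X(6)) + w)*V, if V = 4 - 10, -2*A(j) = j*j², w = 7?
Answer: 862446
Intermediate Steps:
X(O) = O*(5 + O)
A(j) = -j³/2 (A(j) = -j*j²/2 = -j³/2)
V = -6
(A(X(6)) + w)*V = (-216*(5 + 6)³/2 + 7)*(-6) = (-(6*11)³/2 + 7)*(-6) = (-½*66³ + 7)*(-6) = (-½*287496 + 7)*(-6) = (-143748 + 7)*(-6) = -143741*(-6) = 862446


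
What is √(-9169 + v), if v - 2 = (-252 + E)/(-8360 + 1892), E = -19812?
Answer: 11*I*√3711/7 ≈ 95.728*I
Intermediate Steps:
v = 250/49 (v = 2 + (-252 - 19812)/(-8360 + 1892) = 2 - 20064/(-6468) = 2 - 20064*(-1/6468) = 2 + 152/49 = 250/49 ≈ 5.1020)
√(-9169 + v) = √(-9169 + 250/49) = √(-449031/49) = 11*I*√3711/7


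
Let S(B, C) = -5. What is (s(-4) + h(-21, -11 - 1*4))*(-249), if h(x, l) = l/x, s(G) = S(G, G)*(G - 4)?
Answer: -70965/7 ≈ -10138.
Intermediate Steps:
s(G) = 20 - 5*G (s(G) = -5*(G - 4) = -5*(-4 + G) = 20 - 5*G)
(s(-4) + h(-21, -11 - 1*4))*(-249) = ((20 - 5*(-4)) + (-11 - 1*4)/(-21))*(-249) = ((20 + 20) + (-11 - 4)*(-1/21))*(-249) = (40 - 15*(-1/21))*(-249) = (40 + 5/7)*(-249) = (285/7)*(-249) = -70965/7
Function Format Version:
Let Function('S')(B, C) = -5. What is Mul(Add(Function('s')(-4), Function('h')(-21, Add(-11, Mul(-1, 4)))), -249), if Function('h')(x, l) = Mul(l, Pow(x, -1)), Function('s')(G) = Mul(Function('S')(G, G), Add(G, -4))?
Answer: Rational(-70965, 7) ≈ -10138.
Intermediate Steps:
Function('s')(G) = Add(20, Mul(-5, G)) (Function('s')(G) = Mul(-5, Add(G, -4)) = Mul(-5, Add(-4, G)) = Add(20, Mul(-5, G)))
Mul(Add(Function('s')(-4), Function('h')(-21, Add(-11, Mul(-1, 4)))), -249) = Mul(Add(Add(20, Mul(-5, -4)), Mul(Add(-11, Mul(-1, 4)), Pow(-21, -1))), -249) = Mul(Add(Add(20, 20), Mul(Add(-11, -4), Rational(-1, 21))), -249) = Mul(Add(40, Mul(-15, Rational(-1, 21))), -249) = Mul(Add(40, Rational(5, 7)), -249) = Mul(Rational(285, 7), -249) = Rational(-70965, 7)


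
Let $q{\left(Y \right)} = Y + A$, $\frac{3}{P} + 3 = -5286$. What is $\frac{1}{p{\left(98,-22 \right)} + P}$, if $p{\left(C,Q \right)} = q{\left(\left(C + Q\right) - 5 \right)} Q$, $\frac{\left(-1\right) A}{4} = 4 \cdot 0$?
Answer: $- \frac{1763}{2753807} \approx -0.0006402$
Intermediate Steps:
$P = - \frac{1}{1763}$ ($P = \frac{3}{-3 - 5286} = \frac{3}{-5289} = 3 \left(- \frac{1}{5289}\right) = - \frac{1}{1763} \approx -0.00056721$)
$A = 0$ ($A = - 4 \cdot 4 \cdot 0 = \left(-4\right) 0 = 0$)
$q{\left(Y \right)} = Y$ ($q{\left(Y \right)} = Y + 0 = Y$)
$p{\left(C,Q \right)} = Q \left(-5 + C + Q\right)$ ($p{\left(C,Q \right)} = \left(\left(C + Q\right) - 5\right) Q = \left(-5 + C + Q\right) Q = Q \left(-5 + C + Q\right)$)
$\frac{1}{p{\left(98,-22 \right)} + P} = \frac{1}{- 22 \left(-5 + 98 - 22\right) - \frac{1}{1763}} = \frac{1}{\left(-22\right) 71 - \frac{1}{1763}} = \frac{1}{-1562 - \frac{1}{1763}} = \frac{1}{- \frac{2753807}{1763}} = - \frac{1763}{2753807}$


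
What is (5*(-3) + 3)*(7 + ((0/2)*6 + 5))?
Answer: -144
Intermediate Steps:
(5*(-3) + 3)*(7 + ((0/2)*6 + 5)) = (-15 + 3)*(7 + ((0*(½))*6 + 5)) = -12*(7 + (0*6 + 5)) = -12*(7 + (0 + 5)) = -12*(7 + 5) = -12*12 = -144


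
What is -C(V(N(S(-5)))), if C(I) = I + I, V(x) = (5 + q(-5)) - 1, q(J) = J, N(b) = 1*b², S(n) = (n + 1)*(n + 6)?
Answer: 2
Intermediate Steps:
S(n) = (1 + n)*(6 + n)
N(b) = b²
V(x) = -1 (V(x) = (5 - 5) - 1 = 0 - 1 = -1)
C(I) = 2*I
-C(V(N(S(-5)))) = -2*(-1) = -1*(-2) = 2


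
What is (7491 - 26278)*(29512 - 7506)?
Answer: -413426722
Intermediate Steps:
(7491 - 26278)*(29512 - 7506) = -18787*22006 = -413426722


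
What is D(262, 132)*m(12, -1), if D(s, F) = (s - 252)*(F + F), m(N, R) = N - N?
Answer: 0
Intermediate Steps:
m(N, R) = 0
D(s, F) = 2*F*(-252 + s) (D(s, F) = (-252 + s)*(2*F) = 2*F*(-252 + s))
D(262, 132)*m(12, -1) = (2*132*(-252 + 262))*0 = (2*132*10)*0 = 2640*0 = 0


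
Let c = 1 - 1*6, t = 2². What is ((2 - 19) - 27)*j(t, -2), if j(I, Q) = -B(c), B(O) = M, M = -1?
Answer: -44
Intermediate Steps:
t = 4
c = -5 (c = 1 - 6 = -5)
B(O) = -1
j(I, Q) = 1 (j(I, Q) = -1*(-1) = 1)
((2 - 19) - 27)*j(t, -2) = ((2 - 19) - 27)*1 = (-17 - 27)*1 = -44*1 = -44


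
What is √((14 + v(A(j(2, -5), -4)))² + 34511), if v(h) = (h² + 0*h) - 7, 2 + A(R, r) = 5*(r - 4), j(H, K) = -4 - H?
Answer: 6*√88082 ≈ 1780.7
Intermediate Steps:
A(R, r) = -22 + 5*r (A(R, r) = -2 + 5*(r - 4) = -2 + 5*(-4 + r) = -2 + (-20 + 5*r) = -22 + 5*r)
v(h) = -7 + h² (v(h) = (h² + 0) - 7 = h² - 7 = -7 + h²)
√((14 + v(A(j(2, -5), -4)))² + 34511) = √((14 + (-7 + (-22 + 5*(-4))²))² + 34511) = √((14 + (-7 + (-22 - 20)²))² + 34511) = √((14 + (-7 + (-42)²))² + 34511) = √((14 + (-7 + 1764))² + 34511) = √((14 + 1757)² + 34511) = √(1771² + 34511) = √(3136441 + 34511) = √3170952 = 6*√88082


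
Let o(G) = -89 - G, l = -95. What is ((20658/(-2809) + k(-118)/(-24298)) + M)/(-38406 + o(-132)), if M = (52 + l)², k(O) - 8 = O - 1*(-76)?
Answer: -62849048020/1309196492383 ≈ -0.048006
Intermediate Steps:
k(O) = 84 + O (k(O) = 8 + (O - 1*(-76)) = 8 + (O + 76) = 8 + (76 + O) = 84 + O)
M = 1849 (M = (52 - 95)² = (-43)² = 1849)
((20658/(-2809) + k(-118)/(-24298)) + M)/(-38406 + o(-132)) = ((20658/(-2809) + (84 - 118)/(-24298)) + 1849)/(-38406 + (-89 - 1*(-132))) = ((20658*(-1/2809) - 34*(-1/24298)) + 1849)/(-38406 + (-89 + 132)) = ((-20658/2809 + 17/12149) + 1849)/(-38406 + 43) = (-250926289/34126541 + 1849)/(-38363) = (62849048020/34126541)*(-1/38363) = -62849048020/1309196492383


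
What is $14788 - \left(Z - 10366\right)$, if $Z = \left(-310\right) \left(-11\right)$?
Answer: $21744$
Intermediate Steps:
$Z = 3410$
$14788 - \left(Z - 10366\right) = 14788 - \left(3410 - 10366\right) = 14788 - -6956 = 14788 + 6956 = 21744$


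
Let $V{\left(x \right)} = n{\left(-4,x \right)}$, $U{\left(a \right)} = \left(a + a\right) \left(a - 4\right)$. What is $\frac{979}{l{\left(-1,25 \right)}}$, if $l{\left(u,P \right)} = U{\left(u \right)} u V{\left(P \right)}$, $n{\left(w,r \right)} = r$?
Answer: $- \frac{979}{250} \approx -3.916$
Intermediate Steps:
$U{\left(a \right)} = 2 a \left(-4 + a\right)$
$V{\left(x \right)} = x$
$l{\left(u,P \right)} = 2 P u^{2} \left(-4 + u\right)$ ($l{\left(u,P \right)} = 2 u \left(-4 + u\right) u P = 2 u^{2} \left(-4 + u\right) P = 2 P u^{2} \left(-4 + u\right)$)
$\frac{979}{l{\left(-1,25 \right)}} = \frac{979}{2 \cdot 25 \left(-1\right)^{2} \left(-4 - 1\right)} = \frac{979}{2 \cdot 25 \cdot 1 \left(-5\right)} = \frac{979}{-250} = 979 \left(- \frac{1}{250}\right) = - \frac{979}{250}$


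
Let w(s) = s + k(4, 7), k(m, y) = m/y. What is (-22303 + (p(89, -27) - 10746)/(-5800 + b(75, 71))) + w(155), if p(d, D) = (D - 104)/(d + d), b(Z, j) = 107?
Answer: -157088906895/7093478 ≈ -22146.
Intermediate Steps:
p(d, D) = (-104 + D)/(2*d) (p(d, D) = (-104 + D)/((2*d)) = (-104 + D)*(1/(2*d)) = (-104 + D)/(2*d))
w(s) = 4/7 + s (w(s) = s + 4/7 = 4/7 + s)
(-22303 + (p(89, -27) - 10746)/(-5800 + b(75, 71))) + w(155) = (-22303 + ((1/2)*(-104 - 27)/89 - 10746)/(-5800 + 107)) + (4/7 + 155) = (-22303 + ((1/2)*(1/89)*(-131) - 10746)/(-5693)) + 1089/7 = (-22303 + (-131/178 - 10746)*(-1/5693)) + 1089/7 = (-22303 - 1912919/178*(-1/5693)) + 1089/7 = (-22303 + 1912919/1013354) + 1089/7 = -22598921343/1013354 + 1089/7 = -157088906895/7093478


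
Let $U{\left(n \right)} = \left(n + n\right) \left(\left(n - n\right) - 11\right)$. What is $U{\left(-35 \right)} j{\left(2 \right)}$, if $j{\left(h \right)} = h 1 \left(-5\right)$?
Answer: $-7700$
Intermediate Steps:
$U{\left(n \right)} = - 22 n$ ($U{\left(n \right)} = 2 n \left(0 - 11\right) = 2 n \left(-11\right) = - 22 n$)
$j{\left(h \right)} = - 5 h$ ($j{\left(h \right)} = h \left(-5\right) = - 5 h$)
$U{\left(-35 \right)} j{\left(2 \right)} = \left(-22\right) \left(-35\right) \left(\left(-5\right) 2\right) = 770 \left(-10\right) = -7700$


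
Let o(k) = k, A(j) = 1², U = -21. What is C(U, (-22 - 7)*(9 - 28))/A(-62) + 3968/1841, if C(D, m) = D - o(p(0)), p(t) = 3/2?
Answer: -74909/3682 ≈ -20.345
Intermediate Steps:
p(t) = 3/2 (p(t) = 3*(½) = 3/2)
A(j) = 1
C(D, m) = -3/2 + D (C(D, m) = D - 1*3/2 = D - 3/2 = -3/2 + D)
C(U, (-22 - 7)*(9 - 28))/A(-62) + 3968/1841 = (-3/2 - 21)/1 + 3968/1841 = -45/2*1 + 3968*(1/1841) = -45/2 + 3968/1841 = -74909/3682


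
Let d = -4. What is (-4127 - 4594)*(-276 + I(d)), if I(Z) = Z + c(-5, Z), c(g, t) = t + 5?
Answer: 2433159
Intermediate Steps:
c(g, t) = 5 + t
I(Z) = 5 + 2*Z (I(Z) = Z + (5 + Z) = 5 + 2*Z)
(-4127 - 4594)*(-276 + I(d)) = (-4127 - 4594)*(-276 + (5 + 2*(-4))) = -8721*(-276 + (5 - 8)) = -8721*(-276 - 3) = -8721*(-279) = 2433159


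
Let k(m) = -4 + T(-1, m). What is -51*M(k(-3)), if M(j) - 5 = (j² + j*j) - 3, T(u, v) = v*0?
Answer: -1734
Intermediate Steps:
T(u, v) = 0
k(m) = -4 (k(m) = -4 + 0 = -4)
M(j) = 2 + 2*j² (M(j) = 5 + ((j² + j*j) - 3) = 5 + ((j² + j²) - 3) = 5 + (2*j² - 3) = 5 + (-3 + 2*j²) = 2 + 2*j²)
-51*M(k(-3)) = -51*(2 + 2*(-4)²) = -51*(2 + 2*16) = -51*(2 + 32) = -51*34 = -1734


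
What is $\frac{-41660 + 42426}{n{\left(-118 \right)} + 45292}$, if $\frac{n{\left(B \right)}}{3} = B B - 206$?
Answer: $\frac{383}{43223} \approx 0.008861$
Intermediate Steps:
$n{\left(B \right)} = -618 + 3 B^{2}$ ($n{\left(B \right)} = 3 \left(B B - 206\right) = 3 \left(B^{2} - 206\right) = 3 \left(-206 + B^{2}\right) = -618 + 3 B^{2}$)
$\frac{-41660 + 42426}{n{\left(-118 \right)} + 45292} = \frac{-41660 + 42426}{\left(-618 + 3 \left(-118\right)^{2}\right) + 45292} = \frac{766}{\left(-618 + 3 \cdot 13924\right) + 45292} = \frac{766}{\left(-618 + 41772\right) + 45292} = \frac{766}{41154 + 45292} = \frac{766}{86446} = 766 \cdot \frac{1}{86446} = \frac{383}{43223}$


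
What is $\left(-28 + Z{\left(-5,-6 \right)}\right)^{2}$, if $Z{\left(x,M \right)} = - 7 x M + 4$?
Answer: $54756$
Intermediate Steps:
$Z{\left(x,M \right)} = 4 - 7 M x$ ($Z{\left(x,M \right)} = - 7 M x + 4 = 4 - 7 M x$)
$\left(-28 + Z{\left(-5,-6 \right)}\right)^{2} = \left(-28 + \left(4 - \left(-42\right) \left(-5\right)\right)\right)^{2} = \left(-28 + \left(4 - 210\right)\right)^{2} = \left(-28 - 206\right)^{2} = \left(-234\right)^{2} = 54756$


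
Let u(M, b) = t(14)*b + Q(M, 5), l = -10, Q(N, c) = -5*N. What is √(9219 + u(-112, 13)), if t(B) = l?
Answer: √9649 ≈ 98.229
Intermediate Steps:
t(B) = -10
u(M, b) = -10*b - 5*M
√(9219 + u(-112, 13)) = √(9219 + (-10*13 - 5*(-112))) = √(9219 + (-130 + 560)) = √(9219 + 430) = √9649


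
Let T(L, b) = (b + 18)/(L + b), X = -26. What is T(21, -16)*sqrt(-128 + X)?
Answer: 2*I*sqrt(154)/5 ≈ 4.9639*I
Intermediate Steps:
T(L, b) = (18 + b)/(L + b)
T(21, -16)*sqrt(-128 + X) = ((18 - 16)/(21 - 16))*sqrt(-128 - 26) = (2/5)*sqrt(-154) = ((1/5)*2)*(I*sqrt(154)) = 2*(I*sqrt(154))/5 = 2*I*sqrt(154)/5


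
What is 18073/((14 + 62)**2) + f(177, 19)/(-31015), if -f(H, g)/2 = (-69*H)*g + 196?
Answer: -2117808657/179142640 ≈ -11.822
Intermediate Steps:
f(H, g) = -392 + 138*H*g (f(H, g) = -2*((-69*H)*g + 196) = -2*(-69*H*g + 196) = -2*(196 - 69*H*g) = -392 + 138*H*g)
18073/((14 + 62)**2) + f(177, 19)/(-31015) = 18073/((14 + 62)**2) + (-392 + 138*177*19)/(-31015) = 18073/(76**2) + (-392 + 464094)*(-1/31015) = 18073/5776 + 463702*(-1/31015) = 18073*(1/5776) - 463702/31015 = 18073/5776 - 463702/31015 = -2117808657/179142640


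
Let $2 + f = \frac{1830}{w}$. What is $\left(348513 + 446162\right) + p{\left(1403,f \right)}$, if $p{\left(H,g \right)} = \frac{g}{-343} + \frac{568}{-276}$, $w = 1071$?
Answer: $\frac{2238095420153}{2816373} \approx 7.9467 \cdot 10^{5}$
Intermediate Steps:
$f = - \frac{104}{357}$ ($f = -2 + \frac{1830}{1071} = -2 + 1830 \cdot \frac{1}{1071} = -2 + \frac{610}{357} = - \frac{104}{357} \approx -0.29132$)
$p{\left(H,g \right)} = - \frac{142}{69} - \frac{g}{343}$ ($p{\left(H,g \right)} = g \left(- \frac{1}{343}\right) + 568 \left(- \frac{1}{276}\right) = - \frac{g}{343} - \frac{142}{69} = - \frac{142}{69} - \frac{g}{343}$)
$\left(348513 + 446162\right) + p{\left(1403,f \right)} = \left(348513 + 446162\right) - \frac{5793622}{2816373} = 794675 + \left(- \frac{142}{69} + \frac{104}{122451}\right) = 794675 - \frac{5793622}{2816373} = \frac{2238095420153}{2816373}$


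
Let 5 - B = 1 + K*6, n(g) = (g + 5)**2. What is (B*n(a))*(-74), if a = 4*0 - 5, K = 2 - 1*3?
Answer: 0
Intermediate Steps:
K = -1 (K = 2 - 3 = -1)
a = -5 (a = 0 - 5 = -5)
n(g) = (5 + g)**2
B = 10 (B = 5 - (1 - 1*6) = 5 - (1 - 6) = 5 - 1*(-5) = 5 + 5 = 10)
(B*n(a))*(-74) = (10*(5 - 5)**2)*(-74) = (10*0**2)*(-74) = (10*0)*(-74) = 0*(-74) = 0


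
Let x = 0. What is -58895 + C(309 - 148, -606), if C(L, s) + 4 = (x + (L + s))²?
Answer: 139126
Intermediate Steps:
C(L, s) = -4 + (L + s)² (C(L, s) = -4 + (0 + (L + s))² = -4 + (L + s)²)
-58895 + C(309 - 148, -606) = -58895 + (-4 + ((309 - 148) - 606)²) = -58895 + (-4 + (161 - 606)²) = -58895 + (-4 + (-445)²) = -58895 + (-4 + 198025) = -58895 + 198021 = 139126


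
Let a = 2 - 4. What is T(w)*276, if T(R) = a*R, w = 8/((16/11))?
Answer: -3036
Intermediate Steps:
w = 11/2 (w = 8/((16*(1/11))) = 8/(16/11) = 8*(11/16) = 11/2 ≈ 5.5000)
a = -2
T(R) = -2*R
T(w)*276 = -2*11/2*276 = -11*276 = -3036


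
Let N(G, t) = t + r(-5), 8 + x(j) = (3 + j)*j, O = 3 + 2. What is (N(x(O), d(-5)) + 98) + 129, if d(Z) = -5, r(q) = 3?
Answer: 225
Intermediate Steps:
O = 5
x(j) = -8 + j*(3 + j) (x(j) = -8 + (3 + j)*j = -8 + j*(3 + j))
N(G, t) = 3 + t (N(G, t) = t + 3 = 3 + t)
(N(x(O), d(-5)) + 98) + 129 = ((3 - 5) + 98) + 129 = (-2 + 98) + 129 = 96 + 129 = 225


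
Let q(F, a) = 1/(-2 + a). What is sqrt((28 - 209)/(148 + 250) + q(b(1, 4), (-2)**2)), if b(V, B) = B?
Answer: 3*sqrt(199)/199 ≈ 0.21266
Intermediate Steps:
sqrt((28 - 209)/(148 + 250) + q(b(1, 4), (-2)**2)) = sqrt((28 - 209)/(148 + 250) + 1/(-2 + (-2)**2)) = sqrt(-181/398 + 1/(-2 + 4)) = sqrt(-181*1/398 + 1/2) = sqrt(-181/398 + 1/2) = sqrt(9/199) = 3*sqrt(199)/199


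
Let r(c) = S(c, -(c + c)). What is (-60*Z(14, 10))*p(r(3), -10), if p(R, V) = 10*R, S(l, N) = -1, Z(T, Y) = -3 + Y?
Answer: 4200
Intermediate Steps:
r(c) = -1
(-60*Z(14, 10))*p(r(3), -10) = (-60*(-3 + 10))*(10*(-1)) = -60*7*(-10) = -420*(-10) = 4200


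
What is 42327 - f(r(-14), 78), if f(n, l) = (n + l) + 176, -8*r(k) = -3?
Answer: 336581/8 ≈ 42073.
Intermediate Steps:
r(k) = 3/8 (r(k) = -⅛*(-3) = 3/8)
f(n, l) = 176 + l + n (f(n, l) = (l + n) + 176 = 176 + l + n)
42327 - f(r(-14), 78) = 42327 - (176 + 78 + 3/8) = 42327 - 1*2035/8 = 42327 - 2035/8 = 336581/8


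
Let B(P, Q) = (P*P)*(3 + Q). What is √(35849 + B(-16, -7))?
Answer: 5*√1393 ≈ 186.61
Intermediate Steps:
B(P, Q) = P²*(3 + Q)
√(35849 + B(-16, -7)) = √(35849 + (-16)²*(3 - 7)) = √(35849 + 256*(-4)) = √(35849 - 1024) = √34825 = 5*√1393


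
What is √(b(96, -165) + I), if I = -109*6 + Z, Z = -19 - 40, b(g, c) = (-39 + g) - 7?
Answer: I*√663 ≈ 25.749*I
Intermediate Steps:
b(g, c) = -46 + g
Z = -59
I = -713 (I = -109*6 - 59 = -654 - 59 = -713)
√(b(96, -165) + I) = √((-46 + 96) - 713) = √(50 - 713) = √(-663) = I*√663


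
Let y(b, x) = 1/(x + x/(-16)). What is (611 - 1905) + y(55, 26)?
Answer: -252322/195 ≈ -1294.0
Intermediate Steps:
y(b, x) = 16/(15*x) (y(b, x) = 1/(x + x*(-1/16)) = 1/(x - x/16) = 1/(15*x/16) = 16/(15*x))
(611 - 1905) + y(55, 26) = (611 - 1905) + (16/15)/26 = -1294 + (16/15)*(1/26) = -1294 + 8/195 = -252322/195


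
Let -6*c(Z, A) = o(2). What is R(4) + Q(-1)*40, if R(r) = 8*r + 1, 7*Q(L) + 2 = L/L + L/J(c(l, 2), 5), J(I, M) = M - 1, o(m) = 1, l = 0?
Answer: 181/7 ≈ 25.857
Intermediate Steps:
c(Z, A) = -1/6 (c(Z, A) = -1/6*1 = -1/6)
J(I, M) = -1 + M
Q(L) = -1/7 + L/28 (Q(L) = -2/7 + (L/L + L/(-1 + 5))/7 = -2/7 + (1 + L/4)/7 = -2/7 + (1/7 + L/28) = -1/7 + L/28)
R(r) = 1 + 8*r
R(4) + Q(-1)*40 = (1 + 8*4) + (-1/7 + (1/28)*(-1))*40 = (1 + 32) + (-1/7 - 1/28)*40 = 33 - 5/28*40 = 33 - 50/7 = 181/7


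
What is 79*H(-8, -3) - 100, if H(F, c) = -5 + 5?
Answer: -100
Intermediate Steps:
H(F, c) = 0
79*H(-8, -3) - 100 = 79*0 - 100 = 0 - 100 = -100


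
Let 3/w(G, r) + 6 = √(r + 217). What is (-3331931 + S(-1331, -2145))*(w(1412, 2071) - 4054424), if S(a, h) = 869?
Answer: 7603617720406365/563 - 9993186*√143/563 ≈ 1.3506e+13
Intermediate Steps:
w(G, r) = 3/(-6 + √(217 + r)) (w(G, r) = 3/(-6 + √(r + 217)) = 3/(-6 + √(217 + r)))
(-3331931 + S(-1331, -2145))*(w(1412, 2071) - 4054424) = (-3331931 + 869)*(3/(-6 + √(217 + 2071)) - 4054424) = -3331062*(3/(-6 + √2288) - 4054424) = -3331062*(3/(-6 + 4*√143) - 4054424) = -3331062*(-4054424 + 3/(-6 + 4*√143)) = 13505537718288 - 9993186/(-6 + 4*√143)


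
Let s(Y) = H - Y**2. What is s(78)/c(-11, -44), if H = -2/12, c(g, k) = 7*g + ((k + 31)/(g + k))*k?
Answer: 182525/2622 ≈ 69.613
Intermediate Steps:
c(g, k) = 7*g + k*(31 + k)/(g + k) (c(g, k) = 7*g + ((31 + k)/(g + k))*k = 7*g + k*(31 + k)/(g + k))
H = -1/6 (H = -2*1/12 = -1/6 ≈ -0.16667)
s(Y) = -1/6 - Y**2
s(78)/c(-11, -44) = (-1/6 - 1*78**2)/((((-44)**2 + 7*(-11)**2 + 31*(-44) + 7*(-11)*(-44))/(-11 - 44))) = (-1/6 - 1*6084)/(((1936 + 7*121 - 1364 + 3388)/(-55))) = (-1/6 - 6084)/((-(1936 + 847 - 1364 + 3388)/55)) = -36505/(6*((-1/55*4807))) = -36505/(6*(-437/5)) = -36505/6*(-5/437) = 182525/2622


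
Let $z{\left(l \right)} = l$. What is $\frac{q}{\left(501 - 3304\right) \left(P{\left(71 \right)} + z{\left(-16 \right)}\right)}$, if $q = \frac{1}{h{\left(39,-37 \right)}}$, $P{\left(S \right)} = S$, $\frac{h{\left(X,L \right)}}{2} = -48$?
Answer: $\frac{1}{14799840} \approx 6.7568 \cdot 10^{-8}$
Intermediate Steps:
$h{\left(X,L \right)} = -96$ ($h{\left(X,L \right)} = 2 \left(-48\right) = -96$)
$q = - \frac{1}{96}$ ($q = \frac{1}{-96} = - \frac{1}{96} \approx -0.010417$)
$\frac{q}{\left(501 - 3304\right) \left(P{\left(71 \right)} + z{\left(-16 \right)}\right)} = - \frac{1}{96 \left(501 - 3304\right) \left(71 - 16\right)} = - \frac{1}{96 \left(\left(-2803\right) 55\right)} = - \frac{1}{96 \left(-154165\right)} = \left(- \frac{1}{96}\right) \left(- \frac{1}{154165}\right) = \frac{1}{14799840}$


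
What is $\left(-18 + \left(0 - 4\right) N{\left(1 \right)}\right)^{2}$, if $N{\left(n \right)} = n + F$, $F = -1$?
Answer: $324$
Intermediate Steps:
$N{\left(n \right)} = -1 + n$ ($N{\left(n \right)} = n - 1 = -1 + n$)
$\left(-18 + \left(0 - 4\right) N{\left(1 \right)}\right)^{2} = \left(-18 + \left(0 - 4\right) \left(-1 + 1\right)\right)^{2} = \left(-18 - 0\right)^{2} = \left(-18 + 0\right)^{2} = \left(-18\right)^{2} = 324$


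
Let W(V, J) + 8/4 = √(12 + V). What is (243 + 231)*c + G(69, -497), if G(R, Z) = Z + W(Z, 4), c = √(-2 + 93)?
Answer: -499 + 474*√91 + I*√485 ≈ 4022.7 + 22.023*I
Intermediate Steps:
c = √91 ≈ 9.5394
W(V, J) = -2 + √(12 + V)
G(R, Z) = -2 + Z + √(12 + Z) (G(R, Z) = Z + (-2 + √(12 + Z)) = -2 + Z + √(12 + Z))
(243 + 231)*c + G(69, -497) = (243 + 231)*√91 + (-2 - 497 + √(12 - 497)) = 474*√91 + (-2 - 497 + √(-485)) = 474*√91 + (-2 - 497 + I*√485) = 474*√91 + (-499 + I*√485) = -499 + 474*√91 + I*√485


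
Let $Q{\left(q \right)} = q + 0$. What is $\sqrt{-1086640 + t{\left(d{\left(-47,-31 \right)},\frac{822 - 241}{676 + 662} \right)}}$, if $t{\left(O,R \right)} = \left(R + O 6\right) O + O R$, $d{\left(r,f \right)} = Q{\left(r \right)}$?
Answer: $\frac{i \sqrt{480423979929}}{669} \approx 1036.1 i$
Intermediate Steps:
$Q{\left(q \right)} = q$
$d{\left(r,f \right)} = r$
$t{\left(O,R \right)} = O R + O \left(R + 6 O\right)$ ($t{\left(O,R \right)} = \left(R + 6 O\right) O + O R = O \left(R + 6 O\right) + O R = O R + O \left(R + 6 O\right)$)
$\sqrt{-1086640 + t{\left(d{\left(-47,-31 \right)},\frac{822 - 241}{676 + 662} \right)}} = \sqrt{-1086640 + 2 \left(-47\right) \left(\frac{822 - 241}{676 + 662} + 3 \left(-47\right)\right)} = \sqrt{-1086640 + 2 \left(-47\right) \left(\frac{581}{1338} - 141\right)} = \sqrt{-1086640 + 2 \left(-47\right) \left(- \frac{188077}{1338}\right)} = \sqrt{-1086640 + \frac{8839619}{669}} = \sqrt{- \frac{718122541}{669}} = \frac{i \sqrt{480423979929}}{669}$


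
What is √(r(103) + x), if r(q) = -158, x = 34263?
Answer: √34105 ≈ 184.68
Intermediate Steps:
√(r(103) + x) = √(-158 + 34263) = √34105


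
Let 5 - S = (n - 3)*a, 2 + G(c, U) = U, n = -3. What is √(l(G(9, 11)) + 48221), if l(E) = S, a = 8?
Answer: √48274 ≈ 219.71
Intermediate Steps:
G(c, U) = -2 + U
S = 53 (S = 5 - (-3 - 3)*8 = 5 - (-6)*8 = 5 - 1*(-48) = 5 + 48 = 53)
l(E) = 53
√(l(G(9, 11)) + 48221) = √(53 + 48221) = √48274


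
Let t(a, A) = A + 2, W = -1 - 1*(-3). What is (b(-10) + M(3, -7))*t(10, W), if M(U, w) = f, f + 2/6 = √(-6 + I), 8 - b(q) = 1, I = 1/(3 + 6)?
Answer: 80/3 + 4*I*√53/3 ≈ 26.667 + 9.7068*I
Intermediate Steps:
W = 2 (W = -1 + 3 = 2)
I = ⅑ (I = 1/9 = ⅑ ≈ 0.11111)
b(q) = 7 (b(q) = 8 - 1*1 = 8 - 1 = 7)
t(a, A) = 2 + A
f = -⅓ + I*√53/3 (f = -⅓ + √(-6 + ⅑) = -⅓ + √(-53/9) = -⅓ + I*√53/3 ≈ -0.33333 + 2.4267*I)
M(U, w) = -⅓ + I*√53/3
(b(-10) + M(3, -7))*t(10, W) = (7 + (-⅓ + I*√53/3))*(2 + 2) = (20/3 + I*√53/3)*4 = 80/3 + 4*I*√53/3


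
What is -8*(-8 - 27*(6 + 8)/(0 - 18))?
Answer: -104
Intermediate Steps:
-8*(-8 - 27*(6 + 8)/(0 - 18)) = -8*(-8 - 378/(-18)) = -8*(-8 - 378*(-1)/18) = -8*(-8 - 27*(-7/9)) = -8*(-8 + 21) = -8*13 = -104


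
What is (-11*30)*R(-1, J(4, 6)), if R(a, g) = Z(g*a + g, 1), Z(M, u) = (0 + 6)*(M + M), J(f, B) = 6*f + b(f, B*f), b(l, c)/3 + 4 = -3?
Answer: 0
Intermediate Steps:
b(l, c) = -21 (b(l, c) = -12 + 3*(-3) = -12 - 9 = -21)
J(f, B) = -21 + 6*f (J(f, B) = 6*f - 21 = -21 + 6*f)
Z(M, u) = 12*M (Z(M, u) = 6*(2*M) = 12*M)
R(a, g) = 12*g + 12*a*g (R(a, g) = 12*(g*a + g) = 12*(a*g + g) = 12*(g + a*g) = 12*g + 12*a*g)
(-11*30)*R(-1, J(4, 6)) = (-11*30)*(12*(-21 + 6*4)*(1 - 1)) = -3960*(-21 + 24)*0 = -3960*3*0 = -330*0 = 0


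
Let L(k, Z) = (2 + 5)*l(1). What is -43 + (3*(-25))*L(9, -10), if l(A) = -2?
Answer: 1007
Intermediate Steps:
L(k, Z) = -14 (L(k, Z) = (2 + 5)*(-2) = 7*(-2) = -14)
-43 + (3*(-25))*L(9, -10) = -43 + (3*(-25))*(-14) = -43 - 75*(-14) = -43 + 1050 = 1007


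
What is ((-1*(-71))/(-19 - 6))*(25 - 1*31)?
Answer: 426/25 ≈ 17.040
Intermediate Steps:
((-1*(-71))/(-19 - 6))*(25 - 1*31) = (71/(-25))*(25 - 31) = -1/25*71*(-6) = -71/25*(-6) = 426/25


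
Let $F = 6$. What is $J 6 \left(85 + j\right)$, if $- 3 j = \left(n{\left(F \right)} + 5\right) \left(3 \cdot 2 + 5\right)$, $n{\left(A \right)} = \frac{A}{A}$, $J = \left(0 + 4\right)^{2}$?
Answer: $6048$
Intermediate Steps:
$J = 16$ ($J = 4^{2} = 16$)
$n{\left(A \right)} = 1$
$j = -22$ ($j = - \frac{\left(1 + 5\right) \left(3 \cdot 2 + 5\right)}{3} = - \frac{6 \left(6 + 5\right)}{3} = - \frac{6 \cdot 11}{3} = \left(- \frac{1}{3}\right) 66 = -22$)
$J 6 \left(85 + j\right) = 16 \cdot 6 \left(85 - 22\right) = 96 \cdot 63 = 6048$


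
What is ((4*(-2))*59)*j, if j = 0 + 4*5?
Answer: -9440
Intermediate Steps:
j = 20 (j = 0 + 20 = 20)
((4*(-2))*59)*j = ((4*(-2))*59)*20 = -8*59*20 = -472*20 = -9440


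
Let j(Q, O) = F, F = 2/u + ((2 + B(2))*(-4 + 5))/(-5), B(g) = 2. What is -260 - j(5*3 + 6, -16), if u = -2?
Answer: -1291/5 ≈ -258.20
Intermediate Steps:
F = -9/5 (F = 2/(-2) + ((2 + 2)*(-4 + 5))/(-5) = 2*(-1/2) + (4*1)*(-1/5) = -1 + 4*(-1/5) = -1 - 4/5 = -9/5 ≈ -1.8000)
j(Q, O) = -9/5
-260 - j(5*3 + 6, -16) = -260 - 1*(-9/5) = -260 + 9/5 = -1291/5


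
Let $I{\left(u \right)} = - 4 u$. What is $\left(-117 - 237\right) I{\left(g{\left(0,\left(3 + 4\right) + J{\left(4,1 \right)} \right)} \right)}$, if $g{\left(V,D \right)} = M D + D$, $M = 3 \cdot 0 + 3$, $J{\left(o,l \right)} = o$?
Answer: $62304$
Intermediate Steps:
$M = 3$ ($M = 0 + 3 = 3$)
$g{\left(V,D \right)} = 4 D$ ($g{\left(V,D \right)} = 3 D + D = 4 D$)
$\left(-117 - 237\right) I{\left(g{\left(0,\left(3 + 4\right) + J{\left(4,1 \right)} \right)} \right)} = \left(-117 - 237\right) \left(- 4 \cdot 4 \left(\left(3 + 4\right) + 4\right)\right) = - 354 \left(- 4 \cdot 4 \left(7 + 4\right)\right) = - 354 \left(- 4 \cdot 4 \cdot 11\right) = - 354 \left(\left(-4\right) 44\right) = \left(-354\right) \left(-176\right) = 62304$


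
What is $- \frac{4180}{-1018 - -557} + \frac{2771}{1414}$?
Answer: $\frac{7187951}{651854} \approx 11.027$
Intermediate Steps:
$- \frac{4180}{-1018 - -557} + \frac{2771}{1414} = - \frac{4180}{-1018 + 557} + 2771 \cdot \frac{1}{1414} = - \frac{4180}{-461} + \frac{2771}{1414} = \left(-4180\right) \left(- \frac{1}{461}\right) + \frac{2771}{1414} = \frac{4180}{461} + \frac{2771}{1414} = \frac{7187951}{651854}$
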